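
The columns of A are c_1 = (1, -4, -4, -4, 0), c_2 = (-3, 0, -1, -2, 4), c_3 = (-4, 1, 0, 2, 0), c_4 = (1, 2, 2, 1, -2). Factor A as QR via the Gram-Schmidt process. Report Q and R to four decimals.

q_1 = c_1/‖c_1‖ = (1, -4, -4, -4, 0)/7.0000 = (0.1429, -0.5714, -0.5714, -0.5714, 0.0000).
r_{12} = q_1·c_2 = 1.2857.
u_2 = c_2 − 1.2857·q_1 = (-3.1837, 0.7347, -0.2653, -1.2653, 4.0000).
‖u_2‖ = 5.3242, so q_2 = (-0.5980, 0.1380, -0.0498, -0.2377, 0.7513).
r_{13} = q_1·c_3 = -2.2857; r_{23} = q_2·c_3 = 2.0545.
u_3 = c_3 + 2.2857·q_1 − 2.0545·q_2 = (-2.4449, -0.5896, -1.2037, 1.1821, -1.5436).
‖u_3‖ = 3.3992, so q_3 = (-0.7193, -0.1735, -0.3541, 0.3478, -0.4541).
r_{14} = q_1·c_4 = -2.7143; r_{24} = q_2·c_4 = -2.1619; r_{34} = q_3·c_4 = -0.5185.
u_4 = c_4 + 2.7143·q_1 + 2.1619·q_2 + 0.5185·q_3 = (-0.2779, 0.6574, 0.1576, -0.8845, -0.6113).
‖u_4‖ = 1.3001, so q_4 = (-0.2138, 0.5056, 0.1213, -0.6803, -0.4702).

Q = [[0.1429, -0.5980, -0.7193, -0.2138], [-0.5714, 0.1380, -0.1735, 0.5056], [-0.5714, -0.0498, -0.3541, 0.1213], [-0.5714, -0.2377, 0.3478, -0.6803], [0.0000, 0.7513, -0.4541, -0.4702]], R = [[7.0000, 1.2857, -2.2857, -2.7143], [0.0000, 5.3242, 2.0545, -2.1619], [0.0000, 0.0000, 3.3992, -0.5185], [0.0000, 0.0000, 0.0000, 1.3001]]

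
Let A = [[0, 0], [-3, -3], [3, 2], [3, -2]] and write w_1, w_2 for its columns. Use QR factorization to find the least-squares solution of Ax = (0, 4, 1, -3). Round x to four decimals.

w_1 = (0, -3, 3, 3); ‖w_1‖ = 5.1962, so q_1 = (0.0000, -0.5774, 0.5774, 0.5774).
q_1·w_2 = 0.0000·0 + (-0.5774)·(-3) + 0.5774·2 + 0.5774·(-2) = 1.7321.
u_2 = w_2 − 1.7321·q_1 = (0.0000, -2.0000, 1.0000, -3.0000).
‖u_2‖ = 3.7417, so q_2 = (0.0000, -0.5345, 0.2673, -0.8018).
Qᵀb = (-3.4641, 0.5345).
Back-substitute: x_2 = 0.5345/3.7417 = 0.1429.
x_1 = (-3.4641 − 1.7321·0.1429)/5.1962 = -0.7143.

x = (-0.7143, 0.1429)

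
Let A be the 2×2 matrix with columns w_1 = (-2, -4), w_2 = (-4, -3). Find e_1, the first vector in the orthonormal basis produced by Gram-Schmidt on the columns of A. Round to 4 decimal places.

e_1 = (-0.4472, -0.8944)

e_1 = w_1/‖w_1‖ = (-2, -4)/4.4721 = (-0.4472, -0.8944).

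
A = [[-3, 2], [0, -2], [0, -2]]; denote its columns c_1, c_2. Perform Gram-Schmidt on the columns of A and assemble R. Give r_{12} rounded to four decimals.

r_{12} = -2.0000

e_1 = c_1/‖c_1‖ = (-3, 0, 0)/3.0000 = (-1.0000, 0.0000, 0.0000).
r_{12} = e_1·c_2 = -2.0000.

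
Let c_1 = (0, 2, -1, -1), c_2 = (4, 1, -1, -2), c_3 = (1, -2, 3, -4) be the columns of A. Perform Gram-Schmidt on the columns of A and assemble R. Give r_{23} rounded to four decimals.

c_1 = (0, 2, -1, -1); ‖c_1‖ = 2.4495, so q_1 = (0.0000, 0.8165, -0.4082, -0.4082).
q_1·c_2 = 0.0000·4 + 0.8165·1 + (-0.4082)·(-1) + (-0.4082)·(-2) = 2.0412.
u_2 = c_2 − 2.0412·q_1 = (4.0000, -0.6667, -0.1667, -1.1667).
‖u_2‖ = 4.2230, so q_2 = (0.9472, -0.1579, -0.0395, -0.2763).
r_{23} = q_2·c_3 = 2.2496.

r_{23} = 2.2496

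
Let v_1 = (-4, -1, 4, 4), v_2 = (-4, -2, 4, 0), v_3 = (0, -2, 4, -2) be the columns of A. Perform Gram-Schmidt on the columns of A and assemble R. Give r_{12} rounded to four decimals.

q_1 = v_1/‖v_1‖ = (-4, -1, 4, 4)/7.0000 = (-0.5714, -0.1429, 0.5714, 0.5714).
r_{12} = q_1·v_2 = 4.8571.

r_{12} = 4.8571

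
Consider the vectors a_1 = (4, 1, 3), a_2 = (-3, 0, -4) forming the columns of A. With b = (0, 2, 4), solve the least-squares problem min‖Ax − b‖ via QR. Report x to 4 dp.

a_1 = (4, 1, 3); ‖a_1‖ = 5.0990, so e_1 = (0.7845, 0.1961, 0.5883).
e_1·a_2 = 0.7845·(-3) + 0.1961·0 + 0.5883·(-4) = -4.7068.
u_2 = a_2 + 4.7068·e_1 = (0.6923, 0.9231, -1.2308).
‖u_2‖ = 1.6871, so e_2 = (0.4104, 0.5472, -0.7295).
Qᵀb = (2.7456, -1.8238).
Back-substitute: x_2 = -1.8238/1.6871 = -1.0811.
x_1 = (2.7456 + 4.7068·(-1.0811))/5.0990 = -0.4595.

x = (-0.4595, -1.0811)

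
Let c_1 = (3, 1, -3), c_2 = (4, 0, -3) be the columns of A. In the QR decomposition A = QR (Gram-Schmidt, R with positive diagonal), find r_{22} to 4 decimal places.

c_1 = (3, 1, -3); ‖c_1‖ = 4.3589, so q_1 = (0.6882, 0.2294, -0.6882).
q_1·c_2 = 0.6882·4 + 0.2294·0 + (-0.6882)·(-3) = 4.8177.
u_2 = c_2 − 4.8177·q_1 = (0.6842, -1.1053, 0.3158).
r_{22} = ‖u_2‖ = 1.3377.

r_{22} = 1.3377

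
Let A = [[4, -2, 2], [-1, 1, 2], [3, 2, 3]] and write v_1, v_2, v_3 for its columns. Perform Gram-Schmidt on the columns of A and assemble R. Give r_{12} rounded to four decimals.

r_{12} = -0.5883

v_1 = (4, -1, 3); ‖v_1‖ = 5.0990, so q_1 = (0.7845, -0.1961, 0.5883).
r_{12} = q_1·v_2 = -0.5883.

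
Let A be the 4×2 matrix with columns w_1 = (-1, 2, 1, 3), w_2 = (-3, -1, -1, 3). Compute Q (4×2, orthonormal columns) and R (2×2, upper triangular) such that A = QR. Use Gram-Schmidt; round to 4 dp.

Q = [[-0.2582, -0.6281], [0.5164, -0.5758], [0.2582, -0.4187], [0.7746, 0.3141]], R = [[3.8730, 2.3238], [0.0000, 3.8210]]

w_1 = (-1, 2, 1, 3); ‖w_1‖ = 3.8730, so q_1 = (-0.2582, 0.5164, 0.2582, 0.7746).
q_1·w_2 = (-0.2582)·(-3) + 0.5164·(-1) + 0.2582·(-1) + 0.7746·3 = 2.3238.
u_2 = w_2 − 2.3238·q_1 = (-2.4000, -2.2000, -1.6000, 1.2000).
‖u_2‖ = 3.8210, so q_2 = (-0.6281, -0.5758, -0.4187, 0.3141).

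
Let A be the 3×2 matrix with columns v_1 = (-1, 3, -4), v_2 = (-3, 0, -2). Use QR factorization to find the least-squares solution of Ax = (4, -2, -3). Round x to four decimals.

x = (0.4240, -0.8203)

v_1 = (-1, 3, -4); ‖v_1‖ = 5.0990, so e_1 = (-0.1961, 0.5883, -0.7845).
e_1·v_2 = (-0.1961)·(-3) + 0.5883·0 + (-0.7845)·(-2) = 2.1573.
u_2 = v_2 − 2.1573·e_1 = (-2.5769, -1.2692, -0.3077).
‖u_2‖ = 2.8890, so e_2 = (-0.8920, -0.4393, -0.1065).
Qᵀb = (0.3922, -2.3698).
Back-substitute: x_2 = -2.3698/2.8890 = -0.8203.
x_1 = (0.3922 − 2.1573·(-0.8203))/5.0990 = 0.4240.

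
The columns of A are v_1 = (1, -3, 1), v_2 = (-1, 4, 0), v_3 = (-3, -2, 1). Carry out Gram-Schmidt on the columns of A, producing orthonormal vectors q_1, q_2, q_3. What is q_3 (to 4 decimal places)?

q_3 = (-0.9428, -0.2357, 0.2357)

v_1 = (1, -3, 1); ‖v_1‖ = 3.3166, so q_1 = (0.3015, -0.9045, 0.3015).
q_1·v_2 = 0.3015·(-1) + (-0.9045)·4 + 0.3015·0 = -3.9196.
u_2 = v_2 + 3.9196·q_1 = (0.1818, 0.4545, 1.1818).
‖u_2‖ = 1.2792, so q_2 = (0.1421, 0.3553, 0.9239).
q_1·v_3 = 0.3015·(-3) + (-0.9045)·(-2) + 0.3015·1 = 1.2060; q_2·v_3 = 0.1421·(-3) + 0.3553·(-2) + 0.9239·1 = -0.2132.
u_3 = v_3 − 1.2060·q_1 + 0.2132·q_2 = (-3.3333, -0.8333, 0.8333).
‖u_3‖ = 3.5355, so q_3 = (-0.9428, -0.2357, 0.2357).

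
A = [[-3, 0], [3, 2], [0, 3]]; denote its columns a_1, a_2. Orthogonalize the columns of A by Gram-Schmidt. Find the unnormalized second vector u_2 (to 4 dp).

u_2 = (1.0000, 1.0000, 3.0000)

a_1 = (-3, 3, 0); ‖a_1‖ = 4.2426, so e_1 = (-0.7071, 0.7071, 0.0000).
e_1·a_2 = (-0.7071)·0 + 0.7071·2 + 0.0000·3 = 1.4142.
u_2 = a_2 − 1.4142·e_1 = (1.0000, 1.0000, 3.0000).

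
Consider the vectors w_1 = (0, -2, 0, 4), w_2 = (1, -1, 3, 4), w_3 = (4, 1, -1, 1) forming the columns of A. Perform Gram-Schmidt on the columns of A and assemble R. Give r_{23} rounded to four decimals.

w_1 = (0, -2, 0, 4); ‖w_1‖ = 4.4721, so q_1 = (0.0000, -0.4472, 0.0000, 0.8944).
q_1·w_2 = 0.0000·1 + (-0.4472)·(-1) + 0.0000·3 + 0.8944·4 = 4.0249.
u_2 = w_2 − 4.0249·q_1 = (1.0000, 0.8000, 3.0000, 0.4000).
‖u_2‖ = 3.2863, so q_2 = (0.3043, 0.2434, 0.9129, 0.1217).
r_{23} = q_2·w_3 = 0.6694.

r_{23} = 0.6694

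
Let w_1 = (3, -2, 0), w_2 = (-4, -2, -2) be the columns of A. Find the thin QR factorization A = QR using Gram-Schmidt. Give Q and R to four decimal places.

Q = [[0.8321, -0.4931], [-0.5547, -0.7397], [0.0000, -0.4579]], R = [[3.6056, -2.2188], [0.0000, 4.3677]]

e_1 = w_1/‖w_1‖ = (3, -2, 0)/3.6056 = (0.8321, -0.5547, 0.0000).
r_{12} = e_1·w_2 = -2.2188.
u_2 = w_2 + 2.2188·e_1 = (-2.1538, -3.2308, -2.0000).
‖u_2‖ = 4.3677, so e_2 = (-0.4931, -0.7397, -0.4579).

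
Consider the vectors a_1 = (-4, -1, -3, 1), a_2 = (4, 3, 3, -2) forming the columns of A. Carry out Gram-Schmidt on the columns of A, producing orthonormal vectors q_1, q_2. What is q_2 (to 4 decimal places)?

q_1 = a_1/‖a_1‖ = (-4, -1, -3, 1)/5.1962 = (-0.7698, -0.1925, -0.5774, 0.1925).
r_{12} = q_1·a_2 = -5.7735.
u_2 = a_2 + 5.7735·q_1 = (-0.4444, 1.8889, -0.3333, -0.8889).
‖u_2‖ = 2.1602, so q_2 = (-0.2057, 0.8744, -0.1543, -0.4115).

q_2 = (-0.2057, 0.8744, -0.1543, -0.4115)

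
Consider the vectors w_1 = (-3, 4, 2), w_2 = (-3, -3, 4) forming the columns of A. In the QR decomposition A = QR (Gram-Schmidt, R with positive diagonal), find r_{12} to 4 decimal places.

r_{12} = 0.9285

w_1 = (-3, 4, 2); ‖w_1‖ = 5.3852, so e_1 = (-0.5571, 0.7428, 0.3714).
r_{12} = e_1·w_2 = 0.9285.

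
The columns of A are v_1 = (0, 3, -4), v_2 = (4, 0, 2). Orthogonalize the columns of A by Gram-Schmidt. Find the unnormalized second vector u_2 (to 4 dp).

u_2 = (4.0000, 0.9600, 0.7200)

e_1 = v_1/‖v_1‖ = (0, 3, -4)/5.0000 = (0.0000, 0.6000, -0.8000).
r_{12} = e_1·v_2 = -1.6000.
u_2 = v_2 + 1.6000·e_1 = (4.0000, 0.9600, 0.7200).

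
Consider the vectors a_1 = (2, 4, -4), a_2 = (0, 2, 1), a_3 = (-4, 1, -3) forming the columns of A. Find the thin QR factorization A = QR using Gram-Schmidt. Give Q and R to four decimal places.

a_1 = (2, 4, -4); ‖a_1‖ = 6.0000, so q_1 = (0.3333, 0.6667, -0.6667).
q_1·a_2 = 0.3333·0 + 0.6667·2 + (-0.6667)·1 = 0.6667.
u_2 = a_2 − 0.6667·q_1 = (-0.2222, 1.5556, 1.4444).
‖u_2‖ = 2.1344, so q_2 = (-0.1041, 0.7288, 0.6768).
q_1·a_3 = 0.3333·(-4) + 0.6667·1 + (-0.6667)·(-3) = 1.3333; q_2·a_3 = (-0.1041)·(-4) + 0.7288·1 + 0.6768·(-3) = -0.8850.
u_3 = a_3 − 1.3333·q_1 + 0.8850·q_2 = (-4.5366, 0.7561, -1.5122).
‖u_3‖ = 4.8414, so q_3 = (-0.9370, 0.1562, -0.3123).

Q = [[0.3333, -0.1041, -0.9370], [0.6667, 0.7288, 0.1562], [-0.6667, 0.6768, -0.3123]], R = [[6.0000, 0.6667, 1.3333], [0.0000, 2.1344, -0.8850], [0.0000, 0.0000, 4.8414]]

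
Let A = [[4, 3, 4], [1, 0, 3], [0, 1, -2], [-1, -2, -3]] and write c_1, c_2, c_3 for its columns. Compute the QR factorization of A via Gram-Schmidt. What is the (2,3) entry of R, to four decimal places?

r_{23} = -0.6299

c_1 = (4, 1, 0, -1); ‖c_1‖ = 4.2426, so e_1 = (0.9428, 0.2357, 0.0000, -0.2357).
e_1·c_2 = 0.9428·3 + 0.2357·0 + 0.0000·1 + (-0.2357)·(-2) = 3.2998.
u_2 = c_2 − 3.2998·e_1 = (-0.1111, -0.7778, 1.0000, -1.2222).
‖u_2‖ = 1.7638, so e_2 = (-0.0630, -0.4410, 0.5669, -0.6929).
r_{23} = e_2·c_3 = -0.6299.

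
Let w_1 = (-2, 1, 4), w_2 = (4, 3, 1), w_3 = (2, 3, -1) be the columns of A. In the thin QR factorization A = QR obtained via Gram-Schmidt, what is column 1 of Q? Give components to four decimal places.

e_1 = (-0.4364, 0.2182, 0.8729)

e_1 = w_1/‖w_1‖ = (-2, 1, 4)/4.5826 = (-0.4364, 0.2182, 0.8729).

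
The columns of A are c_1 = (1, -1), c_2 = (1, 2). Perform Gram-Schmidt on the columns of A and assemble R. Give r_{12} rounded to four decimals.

r_{12} = -0.7071

q_1 = c_1/‖c_1‖ = (1, -1)/1.4142 = (0.7071, -0.7071).
r_{12} = q_1·c_2 = -0.7071.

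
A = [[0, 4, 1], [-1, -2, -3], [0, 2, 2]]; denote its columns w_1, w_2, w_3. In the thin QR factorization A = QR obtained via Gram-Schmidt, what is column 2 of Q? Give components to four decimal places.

w_1 = (0, -1, 0); ‖w_1‖ = 1.0000, so q_1 = (0.0000, -1.0000, 0.0000).
q_1·w_2 = 0.0000·4 + (-1.0000)·(-2) + 0.0000·2 = 2.0000.
u_2 = w_2 − 2.0000·q_1 = (4.0000, 0.0000, 2.0000).
‖u_2‖ = 4.4721, so q_2 = (0.8944, 0.0000, 0.4472).

q_2 = (0.8944, 0.0000, 0.4472)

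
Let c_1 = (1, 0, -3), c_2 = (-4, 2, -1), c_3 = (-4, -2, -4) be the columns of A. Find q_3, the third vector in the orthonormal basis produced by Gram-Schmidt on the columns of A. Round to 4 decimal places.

q_1 = c_1/‖c_1‖ = (1, 0, -3)/3.1623 = (0.3162, 0.0000, -0.9487).
r_{12} = q_1·c_2 = -0.3162.
u_2 = c_2 + 0.3162·q_1 = (-3.9000, 2.0000, -1.3000).
‖u_2‖ = 4.5717, so q_2 = (-0.8531, 0.4375, -0.2844).
r_{13} = q_1·c_3 = 2.5298; r_{23} = q_2·c_3 = 3.6748.
u_3 = c_3 − 2.5298·q_1 − 3.6748·q_2 = (-1.6651, -3.6077, -0.5550).
‖u_3‖ = 4.0119, so q_3 = (-0.4150, -0.8992, -0.1383).

q_3 = (-0.4150, -0.8992, -0.1383)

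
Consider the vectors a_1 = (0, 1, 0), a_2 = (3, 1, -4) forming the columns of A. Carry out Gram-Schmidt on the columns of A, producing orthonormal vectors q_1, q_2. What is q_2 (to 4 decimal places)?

q_2 = (0.6000, 0.0000, -0.8000)

a_1 = (0, 1, 0); ‖a_1‖ = 1.0000, so q_1 = (0.0000, 1.0000, 0.0000).
q_1·a_2 = 0.0000·3 + 1.0000·1 + 0.0000·(-4) = 1.0000.
u_2 = a_2 − 1.0000·q_1 = (3.0000, 0.0000, -4.0000).
‖u_2‖ = 5.0000, so q_2 = (0.6000, 0.0000, -0.8000).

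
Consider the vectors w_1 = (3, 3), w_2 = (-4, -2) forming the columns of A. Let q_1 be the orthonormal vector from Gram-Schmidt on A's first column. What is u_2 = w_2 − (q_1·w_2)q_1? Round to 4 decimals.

u_2 = (-1.0000, 1.0000)

w_1 = (3, 3); ‖w_1‖ = 4.2426, so q_1 = (0.7071, 0.7071).
q_1·w_2 = 0.7071·(-4) + 0.7071·(-2) = -4.2426.
u_2 = w_2 + 4.2426·q_1 = (-1.0000, 1.0000).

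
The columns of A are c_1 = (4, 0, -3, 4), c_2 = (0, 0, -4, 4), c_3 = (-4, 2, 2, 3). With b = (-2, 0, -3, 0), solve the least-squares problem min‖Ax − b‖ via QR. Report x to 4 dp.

x = (-0.8531, 1.1638, -0.3390)

c_1 = (4, 0, -3, 4); ‖c_1‖ = 6.4031, so q_1 = (0.6247, 0.0000, -0.4685, 0.6247).
q_1·c_2 = 0.6247·0 + 0.0000·0 + (-0.4685)·(-4) + 0.6247·4 = 4.3729.
u_2 = c_2 − 4.3729·q_1 = (-2.7317, 0.0000, -1.9512, 1.2683).
‖u_2‖ = 3.5886, so q_2 = (-0.7612, 0.0000, -0.5437, 0.3534).
q_1·c_3 = 0.6247·(-4) + 0.0000·2 + (-0.4685)·2 + 0.6247·3 = -1.5617; q_2·c_3 = (-0.7612)·(-4) + 0.0000·2 + (-0.5437)·2 + 0.3534·3 = 3.0177.
u_3 = c_3 + 1.5617·q_1 − 3.0177·q_2 = (-0.7273, 2.0000, 2.9091, 2.9091).
‖u_3‖ = 4.6319, so q_3 = (-0.1570, 0.4318, 0.6281, 0.6281).
Qᵀb = (0.1562, 3.1536, -1.5701).
Back-substitute: x_3 = -1.5701/4.6319 = -0.3390.
x_2 = (3.1536 − 3.0177·(-0.3390))/3.5886 = 1.1638.
x_1 = (0.1562 − 4.3729·1.1638 + 1.5617·(-0.3390))/6.4031 = -0.8531.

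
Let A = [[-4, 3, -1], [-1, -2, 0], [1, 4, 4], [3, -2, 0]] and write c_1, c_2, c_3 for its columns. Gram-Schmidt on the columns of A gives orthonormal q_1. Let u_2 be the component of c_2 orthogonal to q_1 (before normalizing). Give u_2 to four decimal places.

c_1 = (-4, -1, 1, 3); ‖c_1‖ = 5.1962, so q_1 = (-0.7698, -0.1925, 0.1925, 0.5774).
q_1·c_2 = (-0.7698)·3 + (-0.1925)·(-2) + 0.1925·4 + 0.5774·(-2) = -2.3094.
u_2 = c_2 + 2.3094·q_1 = (1.2222, -2.4444, 4.4444, -0.6667).

u_2 = (1.2222, -2.4444, 4.4444, -0.6667)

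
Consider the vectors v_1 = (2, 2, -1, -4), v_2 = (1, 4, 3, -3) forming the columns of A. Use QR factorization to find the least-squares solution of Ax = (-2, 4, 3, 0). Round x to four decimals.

q_1 = v_1/‖v_1‖ = (2, 2, -1, -4)/5.0000 = (0.4000, 0.4000, -0.2000, -0.8000).
r_{12} = q_1·v_2 = 3.8000.
u_2 = v_2 − 3.8000·q_1 = (-0.5200, 2.4800, 3.7600, 0.0400).
‖u_2‖ = 4.5343, so q_2 = (-0.1147, 0.5469, 0.8292, 0.0088).
Qᵀb = (0.2000, 4.9048).
Back-substitute: x_2 = 4.9048/4.5343 = 1.0817.
x_1 = (0.2000 − 3.8000·1.0817)/5.0000 = -0.7821.

x = (-0.7821, 1.0817)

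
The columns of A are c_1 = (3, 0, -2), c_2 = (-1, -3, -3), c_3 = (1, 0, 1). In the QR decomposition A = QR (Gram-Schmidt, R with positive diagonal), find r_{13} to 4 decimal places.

r_{13} = 0.2774

c_1 = (3, 0, -2); ‖c_1‖ = 3.6056, so e_1 = (0.8321, 0.0000, -0.5547).
r_{13} = e_1·c_3 = 0.2774.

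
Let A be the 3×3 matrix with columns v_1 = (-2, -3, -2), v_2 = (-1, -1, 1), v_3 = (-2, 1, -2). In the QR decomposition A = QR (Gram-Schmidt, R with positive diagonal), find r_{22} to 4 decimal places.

r_{22} = 1.5718

v_1 = (-2, -3, -2); ‖v_1‖ = 4.1231, so e_1 = (-0.4851, -0.7276, -0.4851).
e_1·v_2 = (-0.4851)·(-1) + (-0.7276)·(-1) + (-0.4851)·1 = 0.7276.
u_2 = v_2 − 0.7276·e_1 = (-0.6471, -0.4706, 1.3529).
r_{22} = ‖u_2‖ = 1.5718.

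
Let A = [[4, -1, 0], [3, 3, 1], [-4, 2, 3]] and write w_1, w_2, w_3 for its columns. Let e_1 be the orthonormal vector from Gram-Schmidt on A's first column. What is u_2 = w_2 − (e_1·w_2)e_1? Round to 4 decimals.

u_2 = (-0.7073, 3.2195, 1.7073)

e_1 = w_1/‖w_1‖ = (4, 3, -4)/6.4031 = (0.6247, 0.4685, -0.6247).
r_{12} = e_1·w_2 = -0.4685.
u_2 = w_2 + 0.4685·e_1 = (-0.7073, 3.2195, 1.7073).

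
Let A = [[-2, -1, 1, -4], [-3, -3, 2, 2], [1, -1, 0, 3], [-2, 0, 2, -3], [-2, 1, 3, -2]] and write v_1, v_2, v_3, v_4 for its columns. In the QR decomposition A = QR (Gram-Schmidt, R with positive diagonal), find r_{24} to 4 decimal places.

r_{24} = -4.1307

e_1 = v_1/‖v_1‖ = (-2, -3, 1, -2, -2)/4.6904 = (-0.4264, -0.6396, 0.2132, -0.4264, -0.4264).
r_{12} = e_1·v_2 = 1.7056.
u_2 = v_2 − 1.7056·e_1 = (-0.2727, -1.9091, -1.3636, 0.7273, 1.7273).
‖u_2‖ = 3.0151, so e_2 = (-0.0905, -0.6332, -0.4523, 0.2412, 0.5729).
r_{24} = e_2·v_4 = -4.1307.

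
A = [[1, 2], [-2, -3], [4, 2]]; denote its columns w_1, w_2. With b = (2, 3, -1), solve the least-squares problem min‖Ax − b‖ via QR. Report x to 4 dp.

x = (-0.2376, -0.1881)

w_1 = (1, -2, 4); ‖w_1‖ = 4.5826, so q_1 = (0.2182, -0.4364, 0.8729).
q_1·w_2 = 0.2182·2 + (-0.4364)·(-3) + 0.8729·2 = 3.4915.
u_2 = w_2 − 3.4915·q_1 = (1.2381, -1.4762, -1.0476).
‖u_2‖ = 2.1931, so q_2 = (0.5646, -0.6731, -0.4777).
Qᵀb = (-1.7457, -0.4126).
Back-substitute: x_2 = -0.4126/2.1931 = -0.1881.
x_1 = (-1.7457 − 3.4915·(-0.1881))/4.5826 = -0.2376.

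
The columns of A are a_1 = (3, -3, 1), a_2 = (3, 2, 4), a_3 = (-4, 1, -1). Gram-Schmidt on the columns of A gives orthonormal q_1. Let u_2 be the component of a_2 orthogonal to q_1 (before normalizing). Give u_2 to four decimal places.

a_1 = (3, -3, 1); ‖a_1‖ = 4.3589, so q_1 = (0.6882, -0.6882, 0.2294).
q_1·a_2 = 0.6882·3 + (-0.6882)·2 + 0.2294·4 = 1.6059.
u_2 = a_2 − 1.6059·q_1 = (1.8947, 3.1053, 3.6316).

u_2 = (1.8947, 3.1053, 3.6316)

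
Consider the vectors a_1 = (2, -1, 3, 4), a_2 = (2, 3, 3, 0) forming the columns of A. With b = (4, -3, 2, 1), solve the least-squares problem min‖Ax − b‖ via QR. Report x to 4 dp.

e_1 = a_1/‖a_1‖ = (2, -1, 3, 4)/5.4772 = (0.3651, -0.1826, 0.5477, 0.7303).
r_{12} = e_1·a_2 = 1.8257.
u_2 = a_2 − 1.8257·e_1 = (1.3333, 3.3333, 2.0000, -1.3333).
‖u_2‖ = 4.3205, so e_2 = (0.3086, 0.7715, 0.4629, -0.3086).
Qᵀb = (3.8341, -0.4629).
Back-substitute: x_2 = -0.4629/4.3205 = -0.1071.
x_1 = (3.8341 − 1.8257·(-0.1071))/5.4772 = 0.7357.

x = (0.7357, -0.1071)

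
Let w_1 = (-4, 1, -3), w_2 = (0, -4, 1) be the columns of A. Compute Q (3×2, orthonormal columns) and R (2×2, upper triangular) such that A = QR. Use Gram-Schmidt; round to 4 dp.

Q = [[-0.7845, -0.2770], [0.1961, -0.9596], [-0.5883, 0.0495]], R = [[5.0990, -1.3728], [0.0000, 3.8879]]

w_1 = (-4, 1, -3); ‖w_1‖ = 5.0990, so e_1 = (-0.7845, 0.1961, -0.5883).
e_1·w_2 = (-0.7845)·0 + 0.1961·(-4) + (-0.5883)·1 = -1.3728.
u_2 = w_2 + 1.3728·e_1 = (-1.0769, -3.7308, 0.1923).
‖u_2‖ = 3.8879, so e_2 = (-0.2770, -0.9596, 0.0495).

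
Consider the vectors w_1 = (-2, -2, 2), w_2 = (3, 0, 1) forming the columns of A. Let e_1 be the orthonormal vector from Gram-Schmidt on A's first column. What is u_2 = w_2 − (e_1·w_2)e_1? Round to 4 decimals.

u_2 = (2.3333, -0.6667, 1.6667)

w_1 = (-2, -2, 2); ‖w_1‖ = 3.4641, so e_1 = (-0.5774, -0.5774, 0.5774).
e_1·w_2 = (-0.5774)·3 + (-0.5774)·0 + 0.5774·1 = -1.1547.
u_2 = w_2 + 1.1547·e_1 = (2.3333, -0.6667, 1.6667).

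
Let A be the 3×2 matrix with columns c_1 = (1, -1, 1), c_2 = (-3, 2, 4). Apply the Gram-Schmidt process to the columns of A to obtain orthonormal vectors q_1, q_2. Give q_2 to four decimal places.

q_2 = (-0.4981, 0.3113, 0.8093)

q_1 = c_1/‖c_1‖ = (1, -1, 1)/1.7321 = (0.5774, -0.5774, 0.5774).
r_{12} = q_1·c_2 = -0.5774.
u_2 = c_2 + 0.5774·q_1 = (-2.6667, 1.6667, 4.3333).
‖u_2‖ = 5.3541, so q_2 = (-0.4981, 0.3113, 0.8093).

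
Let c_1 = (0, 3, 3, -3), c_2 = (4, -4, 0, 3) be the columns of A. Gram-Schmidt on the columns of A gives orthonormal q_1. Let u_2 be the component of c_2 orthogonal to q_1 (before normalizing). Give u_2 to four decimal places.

c_1 = (0, 3, 3, -3); ‖c_1‖ = 5.1962, so q_1 = (0.0000, 0.5774, 0.5774, -0.5774).
q_1·c_2 = 0.0000·4 + 0.5774·(-4) + 0.5774·0 + (-0.5774)·3 = -4.0415.
u_2 = c_2 + 4.0415·q_1 = (4.0000, -1.6667, 2.3333, 0.6667).

u_2 = (4.0000, -1.6667, 2.3333, 0.6667)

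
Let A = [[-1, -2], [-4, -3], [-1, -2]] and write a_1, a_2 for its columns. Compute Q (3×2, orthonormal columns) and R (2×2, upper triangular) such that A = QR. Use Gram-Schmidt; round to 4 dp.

q_1 = a_1/‖a_1‖ = (-1, -4, -1)/4.2426 = (-0.2357, -0.9428, -0.2357).
r_{12} = q_1·a_2 = 3.7712.
u_2 = a_2 − 3.7712·q_1 = (-1.1111, 0.5556, -1.1111).
‖u_2‖ = 1.6667, so q_2 = (-0.6667, 0.3333, -0.6667).

Q = [[-0.2357, -0.6667], [-0.9428, 0.3333], [-0.2357, -0.6667]], R = [[4.2426, 3.7712], [0.0000, 1.6667]]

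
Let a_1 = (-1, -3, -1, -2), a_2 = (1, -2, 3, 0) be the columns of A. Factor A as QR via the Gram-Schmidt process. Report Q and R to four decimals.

q_1 = a_1/‖a_1‖ = (-1, -3, -1, -2)/3.8730 = (-0.2582, -0.7746, -0.2582, -0.5164).
r_{12} = q_1·a_2 = 0.5164.
u_2 = a_2 − 0.5164·q_1 = (1.1333, -1.6000, 3.1333, 0.2667).
‖u_2‖ = 3.7059, so q_2 = (0.3058, -0.4317, 0.8455, 0.0720).

Q = [[-0.2582, 0.3058], [-0.7746, -0.4317], [-0.2582, 0.8455], [-0.5164, 0.0720]], R = [[3.8730, 0.5164], [0.0000, 3.7059]]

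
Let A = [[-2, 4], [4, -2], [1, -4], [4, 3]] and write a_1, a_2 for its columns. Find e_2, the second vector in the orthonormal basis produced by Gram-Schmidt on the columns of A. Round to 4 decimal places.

e_1 = a_1/‖a_1‖ = (-2, 4, 1, 4)/6.0828 = (-0.3288, 0.6576, 0.1644, 0.6576).
r_{12} = e_1·a_2 = -1.3152.
u_2 = a_2 + 1.3152·e_1 = (3.5676, -1.1351, -3.7838, 3.8649).
‖u_2‖ = 6.5780, so e_2 = (0.5423, -0.1726, -0.5752, 0.5875).

e_2 = (0.5423, -0.1726, -0.5752, 0.5875)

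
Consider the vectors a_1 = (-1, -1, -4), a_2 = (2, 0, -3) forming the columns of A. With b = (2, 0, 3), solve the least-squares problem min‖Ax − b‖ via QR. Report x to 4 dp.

a_1 = (-1, -1, -4); ‖a_1‖ = 4.2426, so q_1 = (-0.2357, -0.2357, -0.9428).
q_1·a_2 = (-0.2357)·2 + (-0.2357)·0 + (-0.9428)·(-3) = 2.3570.
u_2 = a_2 − 2.3570·q_1 = (2.5556, 0.5556, -0.7778).
‖u_2‖ = 2.7285, so q_2 = (0.9366, 0.2036, -0.2851).
Qᵀb = (-3.2998, 1.0181).
Back-substitute: x_2 = 1.0181/2.7285 = 0.3731.
x_1 = (-3.2998 − 2.3570·0.3731)/4.2426 = -0.9851.

x = (-0.9851, 0.3731)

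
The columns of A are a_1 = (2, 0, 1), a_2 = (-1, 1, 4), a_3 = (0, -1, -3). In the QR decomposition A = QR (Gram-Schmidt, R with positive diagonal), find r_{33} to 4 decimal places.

q_1 = a_1/‖a_1‖ = (2, 0, 1)/2.2361 = (0.8944, 0.0000, 0.4472).
r_{12} = q_1·a_2 = 0.8944.
u_2 = a_2 − 0.8944·q_1 = (-1.8000, 1.0000, 3.6000).
‖u_2‖ = 4.1473, so q_2 = (-0.4340, 0.2411, 0.8680).
r_{13} = q_1·a_3 = -1.3416; r_{23} = q_2·a_3 = -2.8452.
u_3 = a_3 + 1.3416·q_1 + 2.8452·q_2 = (-0.0349, -0.3140, 0.0698).
r_{33} = ‖u_3‖ = 0.3235.

r_{33} = 0.3235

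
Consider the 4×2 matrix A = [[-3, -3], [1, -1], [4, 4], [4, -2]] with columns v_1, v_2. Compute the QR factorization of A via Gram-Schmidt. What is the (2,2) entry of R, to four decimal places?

e_1 = v_1/‖v_1‖ = (-3, 1, 4, 4)/6.4807 = (-0.4629, 0.1543, 0.6172, 0.6172).
r_{12} = e_1·v_2 = 2.4689.
u_2 = v_2 − 2.4689·e_1 = (-1.8571, -1.3810, 2.4762, -3.5238).
r_{22} = ‖u_2‖ = 4.8892.

r_{22} = 4.8892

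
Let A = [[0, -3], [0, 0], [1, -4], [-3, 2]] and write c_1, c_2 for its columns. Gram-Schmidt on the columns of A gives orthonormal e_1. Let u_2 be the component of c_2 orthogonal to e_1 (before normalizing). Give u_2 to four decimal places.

u_2 = (-3.0000, 0.0000, -3.0000, -1.0000)

e_1 = c_1/‖c_1‖ = (0, 0, 1, -3)/3.1623 = (0.0000, 0.0000, 0.3162, -0.9487).
r_{12} = e_1·c_2 = -3.1623.
u_2 = c_2 + 3.1623·e_1 = (-3.0000, 0.0000, -3.0000, -1.0000).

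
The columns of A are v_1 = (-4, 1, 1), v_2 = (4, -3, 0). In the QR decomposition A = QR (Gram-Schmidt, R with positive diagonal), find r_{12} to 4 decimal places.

q_1 = v_1/‖v_1‖ = (-4, 1, 1)/4.2426 = (-0.9428, 0.2357, 0.2357).
r_{12} = q_1·v_2 = -4.4783.

r_{12} = -4.4783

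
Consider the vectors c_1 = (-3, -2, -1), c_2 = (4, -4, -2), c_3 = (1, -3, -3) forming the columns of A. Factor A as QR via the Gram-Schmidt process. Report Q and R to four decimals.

q_1 = c_1/‖c_1‖ = (-3, -2, -1)/3.7417 = (-0.8018, -0.5345, -0.2673).
r_{12} = q_1·c_2 = -0.5345.
u_2 = c_2 + 0.5345·q_1 = (3.5714, -4.2857, -2.1429).
‖u_2‖ = 5.9761, so q_2 = (0.5976, -0.7171, -0.3586).
r_{13} = q_1·c_3 = 1.6036; r_{23} = q_2·c_3 = 3.8247.
u_3 = c_3 − 1.6036·q_1 − 3.8247·q_2 = (0.0000, 0.6000, -1.2000).
‖u_3‖ = 1.3416, so q_3 = (0.0000, 0.4472, -0.8944).

Q = [[-0.8018, 0.5976, 0.0000], [-0.5345, -0.7171, 0.4472], [-0.2673, -0.3586, -0.8944]], R = [[3.7417, -0.5345, 1.6036], [0.0000, 5.9761, 3.8247], [0.0000, 0.0000, 1.3416]]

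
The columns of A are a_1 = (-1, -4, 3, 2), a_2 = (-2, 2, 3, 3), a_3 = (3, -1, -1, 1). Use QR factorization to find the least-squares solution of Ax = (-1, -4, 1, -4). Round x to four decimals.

x = (0.7551, -1.1837, -1.1224)

a_1 = (-1, -4, 3, 2); ‖a_1‖ = 5.4772, so q_1 = (-0.1826, -0.7303, 0.5477, 0.3651).
q_1·a_2 = (-0.1826)·(-2) + (-0.7303)·2 + 0.5477·3 + 0.3651·3 = 1.6432.
u_2 = a_2 − 1.6432·q_1 = (-1.7000, 3.2000, 2.1000, 2.4000).
‖u_2‖ = 4.8270, so q_2 = (-0.3522, 0.6629, 0.4351, 0.4972).
q_1·a_3 = (-0.1826)·3 + (-0.7303)·(-1) + 0.5477·(-1) + 0.3651·1 = 0.0000; q_2·a_3 = (-0.3522)·3 + 0.6629·(-1) + 0.4351·(-1) + 0.4972·1 = -1.6573.
u_3 = a_3 + 0.0000·q_1 + 1.6573·q_2 = (2.4163, 0.0987, -0.2790, 1.8240).
‖u_3‖ = 3.0419, so q_3 = (0.7943, 0.0325, -0.0917, 0.5996).
Qᵀb = (2.1909, -3.8533, -3.4144).
Back-substitute: x_3 = -3.4144/3.0419 = -1.1224.
x_2 = (-3.8533 + 1.6573·(-1.1224))/4.8270 = -1.1837.
x_1 = (2.1909 − 1.6432·(-1.1837) + 0.0000·(-1.1224))/5.4772 = 0.7551.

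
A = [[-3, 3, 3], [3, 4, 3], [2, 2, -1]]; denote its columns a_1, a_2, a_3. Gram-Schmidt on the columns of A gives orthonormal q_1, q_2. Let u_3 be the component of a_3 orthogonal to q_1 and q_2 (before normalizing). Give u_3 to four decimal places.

a_1 = (-3, 3, 2); ‖a_1‖ = 4.6904, so q_1 = (-0.6396, 0.6396, 0.4264).
q_1·a_2 = (-0.6396)·3 + 0.6396·4 + 0.4264·2 = 1.4924.
u_2 = a_2 − 1.4924·q_1 = (3.9545, 3.0455, 1.3636).
‖u_2‖ = 5.1742, so q_2 = (0.7643, 0.5886, 0.2635).
q_1·a_3 = (-0.6396)·3 + 0.6396·3 + 0.4264·(-1) = -0.4264; q_2·a_3 = 0.7643·3 + 0.5886·3 + 0.2635·(-1) = 3.7950.
u_3 = a_3 + 0.4264·q_1 − 3.7950·q_2 = (-0.1732, 1.0390, -1.8183).

u_3 = (-0.1732, 1.0390, -1.8183)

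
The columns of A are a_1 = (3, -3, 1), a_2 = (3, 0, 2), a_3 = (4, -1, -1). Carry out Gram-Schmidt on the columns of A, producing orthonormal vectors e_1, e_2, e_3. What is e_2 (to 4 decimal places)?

e_2 = (0.4905, 0.6745, 0.5518)

a_1 = (3, -3, 1); ‖a_1‖ = 4.3589, so e_1 = (0.6882, -0.6882, 0.2294).
e_1·a_2 = 0.6882·3 + (-0.6882)·0 + 0.2294·2 = 2.5236.
u_2 = a_2 − 2.5236·e_1 = (1.2632, 1.7368, 1.4211).
‖u_2‖ = 2.5752, so e_2 = (0.4905, 0.6745, 0.5518).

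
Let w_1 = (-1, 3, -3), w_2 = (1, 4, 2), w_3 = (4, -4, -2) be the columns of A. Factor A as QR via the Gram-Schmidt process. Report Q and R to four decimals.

q_1 = w_1/‖w_1‖ = (-1, 3, -3)/4.3589 = (-0.2294, 0.6882, -0.6882).
r_{12} = q_1·w_2 = 1.1471.
u_2 = w_2 − 1.1471·q_1 = (1.2632, 3.2105, 2.7895).
‖u_2‖ = 4.4367, so q_2 = (0.2847, 0.7236, 0.6287).
r_{13} = q_1·w_3 = -2.2942; r_{23} = q_2·w_3 = -3.0132.
u_3 = w_3 + 2.2942·q_1 + 3.0132·q_2 = (4.3316, -0.2406, -1.6845).
‖u_3‖ = 4.6538, so q_3 = (0.9308, -0.0517, -0.3620).

Q = [[-0.2294, 0.2847, 0.9308], [0.6882, 0.7236, -0.0517], [-0.6882, 0.6287, -0.3620]], R = [[4.3589, 1.1471, -2.2942], [0.0000, 4.4367, -3.0132], [0.0000, 0.0000, 4.6538]]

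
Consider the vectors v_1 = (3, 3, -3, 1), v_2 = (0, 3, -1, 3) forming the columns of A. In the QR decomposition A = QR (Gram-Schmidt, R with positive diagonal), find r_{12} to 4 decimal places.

r_{12} = 2.8347

v_1 = (3, 3, -3, 1); ‖v_1‖ = 5.2915, so e_1 = (0.5669, 0.5669, -0.5669, 0.1890).
r_{12} = e_1·v_2 = 2.8347.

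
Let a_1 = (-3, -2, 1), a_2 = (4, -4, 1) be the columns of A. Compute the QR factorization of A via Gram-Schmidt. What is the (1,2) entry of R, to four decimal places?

a_1 = (-3, -2, 1); ‖a_1‖ = 3.7417, so q_1 = (-0.8018, -0.5345, 0.2673).
r_{12} = q_1·a_2 = -0.8018.

r_{12} = -0.8018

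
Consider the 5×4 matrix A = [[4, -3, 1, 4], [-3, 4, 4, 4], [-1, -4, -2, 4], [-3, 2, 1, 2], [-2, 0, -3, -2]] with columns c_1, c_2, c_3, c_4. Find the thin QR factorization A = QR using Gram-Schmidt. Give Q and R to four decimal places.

Q = [[0.6405, -0.0634, 0.4053, 0.6420], [-0.4804, 0.3802, 0.5846, 0.2207], [-0.1601, -0.8872, 0.3805, -0.1461], [-0.4804, 0.0000, 0.1998, 0.2292], [-0.3203, -0.2535, -0.5562, 0.6821]], R = [[6.2450, -4.1633, -0.4804, -0.3203], [0.0000, 5.2599, 3.9925, -1.7744], [0.0000, 0.0000, 3.8509, 6.9933], [0.0000, 0.0000, 0.0000, 1.9603]]

c_1 = (4, -3, -1, -3, -2); ‖c_1‖ = 6.2450, so e_1 = (0.6405, -0.4804, -0.1601, -0.4804, -0.3203).
e_1·c_2 = 0.6405·(-3) + (-0.4804)·4 + (-0.1601)·(-4) + (-0.4804)·2 + (-0.3203)·0 = -4.1633.
u_2 = c_2 + 4.1633·e_1 = (-0.3333, 2.0000, -4.6667, 0.0000, -1.3333).
‖u_2‖ = 5.2599, so e_2 = (-0.0634, 0.3802, -0.8872, 0.0000, -0.2535).
e_1·c_3 = 0.6405·1 + (-0.4804)·4 + (-0.1601)·(-2) + (-0.4804)·1 + (-0.3203)·(-3) = -0.4804; e_2·c_3 = (-0.0634)·1 + 0.3802·4 + (-0.8872)·(-2) + 0.0000·1 + (-0.2535)·(-3) = 3.9925.
u_3 = c_3 + 0.4804·e_1 − 3.9925·e_2 = (1.5607, 2.2512, 1.4652, 0.7692, -2.1418).
‖u_3‖ = 3.8509, so e_3 = (0.4053, 0.5846, 0.3805, 0.1998, -0.5562).
e_1·c_4 = 0.6405·4 + (-0.4804)·4 + (-0.1601)·4 + (-0.4804)·2 + (-0.3203)·(-2) = -0.3203; e_2·c_4 = (-0.0634)·4 + 0.3802·4 + (-0.8872)·4 + 0.0000·2 + (-0.2535)·(-2) = -1.7744; e_3·c_4 = 0.4053·4 + 0.5846·4 + 0.3805·4 + 0.1998·2 + (-0.5562)·(-2) = 6.9933.
u_4 = c_4 + 0.3203·e_1 + 1.7744·e_2 − 6.9933·e_3 = (1.2584, 0.4327, -0.2865, 0.4492, 1.3372).
‖u_4‖ = 1.9603, so e_4 = (0.6420, 0.2207, -0.1461, 0.2292, 0.6821).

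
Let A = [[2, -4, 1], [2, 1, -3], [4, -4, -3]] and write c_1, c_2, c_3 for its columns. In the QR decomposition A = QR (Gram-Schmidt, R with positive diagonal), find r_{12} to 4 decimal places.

c_1 = (2, 2, 4); ‖c_1‖ = 4.8990, so q_1 = (0.4082, 0.4082, 0.8165).
r_{12} = q_1·c_2 = -4.4907.

r_{12} = -4.4907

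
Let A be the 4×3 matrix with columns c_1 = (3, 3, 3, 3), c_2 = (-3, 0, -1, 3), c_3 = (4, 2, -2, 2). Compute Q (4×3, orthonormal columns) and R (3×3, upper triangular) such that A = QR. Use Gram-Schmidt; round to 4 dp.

c_1 = (3, 3, 3, 3); ‖c_1‖ = 6.0000, so e_1 = (0.5000, 0.5000, 0.5000, 0.5000).
e_1·c_2 = 0.5000·(-3) + 0.5000·0 + 0.5000·(-1) + 0.5000·3 = -0.5000.
u_2 = c_2 + 0.5000·e_1 = (-2.7500, 0.2500, -0.7500, 3.2500).
‖u_2‖ = 4.3301, so e_2 = (-0.6351, 0.0577, -0.1732, 0.7506).
e_1·c_3 = 0.5000·4 + 0.5000·2 + 0.5000·(-2) + 0.5000·2 = 3.0000; e_2·c_3 = (-0.6351)·4 + 0.0577·2 + (-0.1732)·(-2) + 0.7506·2 = -0.5774.
u_3 = c_3 − 3.0000·e_1 + 0.5774·e_2 = (2.1333, 0.5333, -3.6000, 0.9333).
‖u_3‖ = 4.3205, so e_3 = (0.4938, 0.1234, -0.8332, 0.2160).

Q = [[0.5000, -0.6351, 0.4938], [0.5000, 0.0577, 0.1234], [0.5000, -0.1732, -0.8332], [0.5000, 0.7506, 0.2160]], R = [[6.0000, -0.5000, 3.0000], [0.0000, 4.3301, -0.5774], [0.0000, 0.0000, 4.3205]]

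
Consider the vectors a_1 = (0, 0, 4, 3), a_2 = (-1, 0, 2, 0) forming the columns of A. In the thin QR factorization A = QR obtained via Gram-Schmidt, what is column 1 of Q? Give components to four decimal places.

q_1 = (0.0000, 0.0000, 0.8000, 0.6000)

a_1 = (0, 0, 4, 3); ‖a_1‖ = 5.0000, so q_1 = (0.0000, 0.0000, 0.8000, 0.6000).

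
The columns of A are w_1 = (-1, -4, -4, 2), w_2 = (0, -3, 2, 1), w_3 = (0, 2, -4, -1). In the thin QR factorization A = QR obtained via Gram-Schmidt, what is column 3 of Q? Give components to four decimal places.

w_1 = (-1, -4, -4, 2); ‖w_1‖ = 6.0828, so q_1 = (-0.1644, -0.6576, -0.6576, 0.3288).
q_1·w_2 = (-0.1644)·0 + (-0.6576)·(-3) + (-0.6576)·2 + 0.3288·1 = 0.9864.
u_2 = w_2 − 0.9864·q_1 = (0.1622, -2.3514, 2.6486, 0.6757).
‖u_2‖ = 3.6093, so q_2 = (0.0449, -0.6515, 0.7338, 0.1872).
q_1·w_3 = (-0.1644)·0 + (-0.6576)·2 + (-0.6576)·(-4) + 0.3288·(-1) = 0.9864; q_2·w_3 = 0.0449·0 + (-0.6515)·2 + 0.7338·(-4) + 0.1872·(-1) = -4.4255.
u_3 = w_3 − 0.9864·q_1 + 4.4255·q_2 = (0.3610, -0.2344, -0.1037, -0.4959).
‖u_3‖ = 0.6648, so q_3 = (0.5430, -0.3527, -0.1560, -0.7459).

q_3 = (0.5430, -0.3527, -0.1560, -0.7459)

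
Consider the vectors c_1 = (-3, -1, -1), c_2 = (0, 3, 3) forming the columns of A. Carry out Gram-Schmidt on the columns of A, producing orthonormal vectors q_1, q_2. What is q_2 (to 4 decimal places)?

q_2 = (-0.4264, 0.6396, 0.6396)

c_1 = (-3, -1, -1); ‖c_1‖ = 3.3166, so q_1 = (-0.9045, -0.3015, -0.3015).
q_1·c_2 = (-0.9045)·0 + (-0.3015)·3 + (-0.3015)·3 = -1.8091.
u_2 = c_2 + 1.8091·q_1 = (-1.6364, 2.4545, 2.4545).
‖u_2‖ = 3.8376, so q_2 = (-0.4264, 0.6396, 0.6396).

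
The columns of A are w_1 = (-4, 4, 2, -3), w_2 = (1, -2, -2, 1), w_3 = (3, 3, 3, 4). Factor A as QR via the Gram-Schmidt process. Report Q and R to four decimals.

w_1 = (-4, 4, 2, -3); ‖w_1‖ = 6.7082, so e_1 = (-0.5963, 0.5963, 0.2981, -0.4472).
e_1·w_2 = (-0.5963)·1 + 0.5963·(-2) + 0.2981·(-2) + (-0.4472)·1 = -2.8324.
u_2 = w_2 + 2.8324·e_1 = (-0.6889, -0.3111, -1.1556, -0.2667).
‖u_2‖ = 1.4063, so e_2 = (-0.4898, -0.2212, -0.8217, -0.1896).
e_1·w_3 = (-0.5963)·3 + 0.5963·3 + 0.2981·3 + (-0.4472)·4 = -0.8944; e_2·w_3 = (-0.4898)·3 + (-0.2212)·3 + (-0.8217)·3 + (-0.1896)·4 = -5.3567.
u_3 = w_3 + 0.8944·e_1 + 5.3567·e_2 = (-0.1573, 2.3483, -1.1348, 2.5843).
‖u_3‖ = 3.6750, so e_3 = (-0.0428, 0.6390, -0.3088, 0.7032).

Q = [[-0.5963, -0.4898, -0.0428], [0.5963, -0.2212, 0.6390], [0.2981, -0.8217, -0.3088], [-0.4472, -0.1896, 0.7032]], R = [[6.7082, -2.8324, -0.8944], [0.0000, 1.4063, -5.3567], [0.0000, 0.0000, 3.6750]]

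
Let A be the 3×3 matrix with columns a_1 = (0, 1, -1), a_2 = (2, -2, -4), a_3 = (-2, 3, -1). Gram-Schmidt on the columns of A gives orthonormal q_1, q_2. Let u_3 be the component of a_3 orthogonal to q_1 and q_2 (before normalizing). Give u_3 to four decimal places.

u_3 = (-1.0909, -0.3636, -0.3636)

q_1 = a_1/‖a_1‖ = (0, 1, -1)/1.4142 = (0.0000, 0.7071, -0.7071).
r_{12} = q_1·a_2 = 1.4142.
u_2 = a_2 − 1.4142·q_1 = (2.0000, -3.0000, -3.0000).
‖u_2‖ = 4.6904, so q_2 = (0.4264, -0.6396, -0.6396).
r_{13} = q_1·a_3 = 2.8284; r_{23} = q_2·a_3 = -2.1320.
u_3 = a_3 − 2.8284·q_1 + 2.1320·q_2 = (-1.0909, -0.3636, -0.3636).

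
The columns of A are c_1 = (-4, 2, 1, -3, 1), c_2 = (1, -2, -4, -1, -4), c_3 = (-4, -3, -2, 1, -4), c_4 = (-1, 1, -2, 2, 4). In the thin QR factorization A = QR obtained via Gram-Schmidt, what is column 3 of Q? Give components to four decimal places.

e_3 = (-0.6539, -0.4222, 0.1495, 0.5597, -0.2418)

c_1 = (-4, 2, 1, -3, 1); ‖c_1‖ = 5.5678, so e_1 = (-0.7184, 0.3592, 0.1796, -0.5388, 0.1796).
e_1·c_2 = (-0.7184)·1 + 0.3592·(-2) + 0.1796·(-4) + (-0.5388)·(-1) + 0.1796·(-4) = -2.3349.
u_2 = c_2 + 2.3349·e_1 = (-0.6774, -1.1613, -3.5806, -2.2581, -3.5806).
‖u_2‖ = 5.7051, so e_2 = (-0.1187, -0.2036, -0.6276, -0.3958, -0.6276).
e_1·c_3 = (-0.7184)·(-4) + 0.3592·(-3) + 0.1796·(-2) + (-0.5388)·1 + 0.1796·(-4) = 0.1796; e_2·c_3 = (-0.1187)·(-4) + (-0.2036)·(-3) + (-0.6276)·(-2) + (-0.3958)·1 + (-0.6276)·(-4) = 4.4555.
u_3 = c_3 − 0.1796·e_1 − 4.4555·e_2 = (-3.3419, -2.1576, 0.7641, 2.8603, -1.2359).
‖u_3‖ = 5.1104, so e_3 = (-0.6539, -0.4222, 0.1495, 0.5597, -0.2418).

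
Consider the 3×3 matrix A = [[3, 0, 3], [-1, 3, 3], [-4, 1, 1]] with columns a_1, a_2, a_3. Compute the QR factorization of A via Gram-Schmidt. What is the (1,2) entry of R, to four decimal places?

e_1 = a_1/‖a_1‖ = (3, -1, -4)/5.0990 = (0.5883, -0.1961, -0.7845).
r_{12} = e_1·a_2 = -1.3728.

r_{12} = -1.3728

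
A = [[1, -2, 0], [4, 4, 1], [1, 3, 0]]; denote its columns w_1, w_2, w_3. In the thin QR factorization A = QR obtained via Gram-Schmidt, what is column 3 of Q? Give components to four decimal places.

w_1 = (1, 4, 1); ‖w_1‖ = 4.2426, so q_1 = (0.2357, 0.9428, 0.2357).
q_1·w_2 = 0.2357·(-2) + 0.9428·4 + 0.2357·3 = 4.0069.
u_2 = w_2 − 4.0069·q_1 = (-2.9444, 0.2222, 2.0556).
‖u_2‖ = 3.5978, so q_2 = (-0.8184, 0.0618, 0.5713).
q_1·w_3 = 0.2357·0 + 0.9428·1 + 0.2357·0 = 0.9428; q_2·w_3 = (-0.8184)·0 + 0.0618·1 + 0.5713·0 = 0.0618.
u_3 = w_3 − 0.9428·q_1 − 0.0618·q_2 = (-0.1717, 0.1073, -0.2575).
‖u_3‖ = 0.3276, so q_3 = (-0.5241, 0.3276, -0.7861).

q_3 = (-0.5241, 0.3276, -0.7861)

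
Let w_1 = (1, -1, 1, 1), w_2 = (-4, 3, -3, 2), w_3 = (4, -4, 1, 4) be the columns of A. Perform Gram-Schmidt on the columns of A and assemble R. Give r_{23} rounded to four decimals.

w_1 = (1, -1, 1, 1); ‖w_1‖ = 2.0000, so e_1 = (0.5000, -0.5000, 0.5000, 0.5000).
e_1·w_2 = 0.5000·(-4) + (-0.5000)·3 + 0.5000·(-3) + 0.5000·2 = -4.0000.
u_2 = w_2 + 4.0000·e_1 = (-2.0000, 1.0000, -1.0000, 4.0000).
‖u_2‖ = 4.6904, so e_2 = (-0.4264, 0.2132, -0.2132, 0.8528).
r_{23} = e_2·w_3 = 0.6396.

r_{23} = 0.6396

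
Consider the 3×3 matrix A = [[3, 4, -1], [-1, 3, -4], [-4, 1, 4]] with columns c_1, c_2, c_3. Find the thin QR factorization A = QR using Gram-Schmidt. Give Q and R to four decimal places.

Q = [[0.5883, 0.6841, 0.4311], [-0.1961, 0.6380, -0.7447], [-0.7845, 0.3536, 0.5095]], R = [[5.0990, 0.9806, -2.9417], [0.0000, 5.0038, -1.8217], [0.0000, 0.0000, 4.5856]]

c_1 = (3, -1, -4); ‖c_1‖ = 5.0990, so e_1 = (0.5883, -0.1961, -0.7845).
e_1·c_2 = 0.5883·4 + (-0.1961)·3 + (-0.7845)·1 = 0.9806.
u_2 = c_2 − 0.9806·e_1 = (3.4231, 3.1923, 1.7692).
‖u_2‖ = 5.0038, so e_2 = (0.6841, 0.6380, 0.3536).
e_1·c_3 = 0.5883·(-1) + (-0.1961)·(-4) + (-0.7845)·4 = -2.9417; e_2·c_3 = 0.6841·(-1) + 0.6380·(-4) + 0.3536·4 = -1.8217.
u_3 = c_3 + 2.9417·e_1 + 1.8217·e_2 = (1.9770, -3.4147, 2.3364).
‖u_3‖ = 4.5856, so e_3 = (0.4311, -0.7447, 0.5095).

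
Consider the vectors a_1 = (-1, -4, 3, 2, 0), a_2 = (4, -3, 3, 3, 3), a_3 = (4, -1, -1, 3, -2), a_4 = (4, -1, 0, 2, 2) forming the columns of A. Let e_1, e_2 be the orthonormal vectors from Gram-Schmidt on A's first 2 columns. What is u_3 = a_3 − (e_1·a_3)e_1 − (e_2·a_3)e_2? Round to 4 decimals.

u_3 = (1.7837, -0.6324, -1.6402, 2.0873, -3.4578)

a_1 = (-1, -4, 3, 2, 0); ‖a_1‖ = 5.4772, so e_1 = (-0.1826, -0.7303, 0.5477, 0.3651, 0.0000).
e_1·a_2 = (-0.1826)·4 + (-0.7303)·(-3) + 0.5477·3 + 0.3651·3 + 0.0000·3 = 4.1992.
u_2 = a_2 − 4.1992·e_1 = (4.7667, 0.0667, 0.7000, 1.4667, 3.0000).
‖u_2‖ = 5.8623, so e_2 = (0.8131, 0.0114, 0.1194, 0.2502, 0.5117).
e_1·a_3 = (-0.1826)·4 + (-0.7303)·(-1) + 0.5477·(-1) + 0.3651·3 + 0.0000·(-2) = 0.5477; e_2·a_3 = 0.8131·4 + 0.0114·(-1) + 0.1194·(-1) + 0.2502·3 + 0.5117·(-2) = 2.8487.
u_3 = a_3 − 0.5477·e_1 − 2.8487·e_2 = (1.7837, -0.6324, -1.6402, 2.0873, -3.4578).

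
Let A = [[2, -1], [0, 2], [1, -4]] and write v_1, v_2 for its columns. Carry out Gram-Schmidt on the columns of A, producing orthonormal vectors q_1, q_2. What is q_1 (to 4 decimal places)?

v_1 = (2, 0, 1); ‖v_1‖ = 2.2361, so q_1 = (0.8944, 0.0000, 0.4472).

q_1 = (0.8944, 0.0000, 0.4472)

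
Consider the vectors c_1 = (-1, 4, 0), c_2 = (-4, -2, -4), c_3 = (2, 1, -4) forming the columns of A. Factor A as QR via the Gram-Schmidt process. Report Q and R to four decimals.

Q = [[-0.2425, -0.7153, 0.6554], [0.9701, -0.1788, 0.1638], [0.0000, -0.6756, -0.7373]], R = [[4.1231, -0.9701, 0.4851], [0.0000, 5.9210, 1.0928], [0.0000, 0.0000, 4.4239]]

c_1 = (-1, 4, 0); ‖c_1‖ = 4.1231, so e_1 = (-0.2425, 0.9701, 0.0000).
e_1·c_2 = (-0.2425)·(-4) + 0.9701·(-2) + 0.0000·(-4) = -0.9701.
u_2 = c_2 + 0.9701·e_1 = (-4.2353, -1.0588, -4.0000).
‖u_2‖ = 5.9210, so e_2 = (-0.7153, -0.1788, -0.6756).
e_1·c_3 = (-0.2425)·2 + 0.9701·1 + 0.0000·(-4) = 0.4851; e_2·c_3 = (-0.7153)·2 + (-0.1788)·1 + (-0.6756)·(-4) = 1.0928.
u_3 = c_3 − 0.4851·e_1 − 1.0928·e_2 = (2.8993, 0.7248, -3.2617).
‖u_3‖ = 4.4239, so e_3 = (0.6554, 0.1638, -0.7373).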